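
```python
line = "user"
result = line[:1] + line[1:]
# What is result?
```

Trace (tracking result):
line = 'user'  # -> line = 'user'
result = line[:1] + line[1:]  # -> result = 'user'

Answer: 'user'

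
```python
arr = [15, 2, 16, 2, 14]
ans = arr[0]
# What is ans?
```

Answer: 15

Derivation:
Trace (tracking ans):
arr = [15, 2, 16, 2, 14]  # -> arr = [15, 2, 16, 2, 14]
ans = arr[0]  # -> ans = 15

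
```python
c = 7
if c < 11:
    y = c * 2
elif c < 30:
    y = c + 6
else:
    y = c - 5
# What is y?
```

Answer: 14

Derivation:
Trace (tracking y):
c = 7  # -> c = 7
if c < 11:  # condition is True
    y = c * 2  # -> y = 14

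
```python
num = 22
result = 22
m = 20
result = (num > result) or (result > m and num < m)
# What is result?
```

Trace (tracking result):
num = 22  # -> num = 22
result = 22  # -> result = 22
m = 20  # -> m = 20
result = num > result or (result > m and num < m)  # -> result = False

Answer: False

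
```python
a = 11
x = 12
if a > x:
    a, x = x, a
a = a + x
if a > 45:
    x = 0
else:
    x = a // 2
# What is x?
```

Trace (tracking x):
a = 11  # -> a = 11
x = 12  # -> x = 12
if a > x:  # condition is False
a = a + x  # -> a = 23
if a > 45:  # condition is False
else:
    x = a // 2  # -> x = 11

Answer: 11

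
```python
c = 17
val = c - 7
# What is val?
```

Answer: 10

Derivation:
Trace (tracking val):
c = 17  # -> c = 17
val = c - 7  # -> val = 10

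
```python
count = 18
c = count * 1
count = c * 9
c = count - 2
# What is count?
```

Trace (tracking count):
count = 18  # -> count = 18
c = count * 1  # -> c = 18
count = c * 9  # -> count = 162
c = count - 2  # -> c = 160

Answer: 162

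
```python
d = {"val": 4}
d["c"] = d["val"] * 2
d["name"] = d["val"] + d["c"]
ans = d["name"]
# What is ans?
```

Answer: 12

Derivation:
Trace (tracking ans):
d = {'val': 4}  # -> d = {'val': 4}
d['c'] = d['val'] * 2  # -> d = {'val': 4, 'c': 8}
d['name'] = d['val'] + d['c']  # -> d = {'val': 4, 'c': 8, 'name': 12}
ans = d['name']  # -> ans = 12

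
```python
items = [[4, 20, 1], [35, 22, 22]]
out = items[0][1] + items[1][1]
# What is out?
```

Answer: 42

Derivation:
Trace (tracking out):
items = [[4, 20, 1], [35, 22, 22]]  # -> items = [[4, 20, 1], [35, 22, 22]]
out = items[0][1] + items[1][1]  # -> out = 42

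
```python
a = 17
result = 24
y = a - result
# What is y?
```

Trace (tracking y):
a = 17  # -> a = 17
result = 24  # -> result = 24
y = a - result  # -> y = -7

Answer: -7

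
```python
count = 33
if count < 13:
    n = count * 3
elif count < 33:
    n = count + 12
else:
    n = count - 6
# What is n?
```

Trace (tracking n):
count = 33  # -> count = 33
if count < 13:  # condition is False
elif count < 33:  # condition is False
else:
    n = count - 6  # -> n = 27

Answer: 27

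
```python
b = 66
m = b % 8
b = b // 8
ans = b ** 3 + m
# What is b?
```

Trace (tracking b):
b = 66  # -> b = 66
m = b % 8  # -> m = 2
b = b // 8  # -> b = 8
ans = b ** 3 + m  # -> ans = 514

Answer: 8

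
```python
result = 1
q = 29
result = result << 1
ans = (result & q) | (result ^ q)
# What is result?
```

Answer: 2

Derivation:
Trace (tracking result):
result = 1  # -> result = 1
q = 29  # -> q = 29
result = result << 1  # -> result = 2
ans = result & q | result ^ q  # -> ans = 31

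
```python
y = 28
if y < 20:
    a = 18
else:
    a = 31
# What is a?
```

Trace (tracking a):
y = 28  # -> y = 28
if y < 20:  # condition is False
else:
    a = 31  # -> a = 31

Answer: 31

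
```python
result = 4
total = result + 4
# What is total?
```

Trace (tracking total):
result = 4  # -> result = 4
total = result + 4  # -> total = 8

Answer: 8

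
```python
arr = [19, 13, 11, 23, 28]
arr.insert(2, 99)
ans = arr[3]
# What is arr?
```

Trace (tracking arr):
arr = [19, 13, 11, 23, 28]  # -> arr = [19, 13, 11, 23, 28]
arr.insert(2, 99)  # -> arr = [19, 13, 99, 11, 23, 28]
ans = arr[3]  # -> ans = 11

Answer: [19, 13, 99, 11, 23, 28]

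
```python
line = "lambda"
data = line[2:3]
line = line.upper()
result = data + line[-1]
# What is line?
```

Trace (tracking line):
line = 'lambda'  # -> line = 'lambda'
data = line[2:3]  # -> data = 'm'
line = line.upper()  # -> line = 'LAMBDA'
result = data + line[-1]  # -> result = 'mA'

Answer: 'LAMBDA'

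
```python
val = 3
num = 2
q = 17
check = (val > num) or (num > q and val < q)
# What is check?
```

Trace (tracking check):
val = 3  # -> val = 3
num = 2  # -> num = 2
q = 17  # -> q = 17
check = val > num or (num > q and val < q)  # -> check = True

Answer: True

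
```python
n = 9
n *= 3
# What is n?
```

Answer: 27

Derivation:
Trace (tracking n):
n = 9  # -> n = 9
n *= 3  # -> n = 27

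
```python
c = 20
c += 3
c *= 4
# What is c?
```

Trace (tracking c):
c = 20  # -> c = 20
c += 3  # -> c = 23
c *= 4  # -> c = 92

Answer: 92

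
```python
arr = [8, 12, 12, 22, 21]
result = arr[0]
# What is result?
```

Trace (tracking result):
arr = [8, 12, 12, 22, 21]  # -> arr = [8, 12, 12, 22, 21]
result = arr[0]  # -> result = 8

Answer: 8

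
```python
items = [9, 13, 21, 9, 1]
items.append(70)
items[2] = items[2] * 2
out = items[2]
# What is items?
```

Trace (tracking items):
items = [9, 13, 21, 9, 1]  # -> items = [9, 13, 21, 9, 1]
items.append(70)  # -> items = [9, 13, 21, 9, 1, 70]
items[2] = items[2] * 2  # -> items = [9, 13, 42, 9, 1, 70]
out = items[2]  # -> out = 42

Answer: [9, 13, 42, 9, 1, 70]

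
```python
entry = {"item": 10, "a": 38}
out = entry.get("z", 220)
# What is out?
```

Answer: 220

Derivation:
Trace (tracking out):
entry = {'item': 10, 'a': 38}  # -> entry = {'item': 10, 'a': 38}
out = entry.get('z', 220)  # -> out = 220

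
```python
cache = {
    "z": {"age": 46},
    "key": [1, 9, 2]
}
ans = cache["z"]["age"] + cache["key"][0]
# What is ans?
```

Answer: 47

Derivation:
Trace (tracking ans):
cache = {'z': {'age': 46}, 'key': [1, 9, 2]}  # -> cache = {'z': {'age': 46}, 'key': [1, 9, 2]}
ans = cache['z']['age'] + cache['key'][0]  # -> ans = 47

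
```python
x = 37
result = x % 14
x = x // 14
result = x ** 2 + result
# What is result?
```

Answer: 13

Derivation:
Trace (tracking result):
x = 37  # -> x = 37
result = x % 14  # -> result = 9
x = x // 14  # -> x = 2
result = x ** 2 + result  # -> result = 13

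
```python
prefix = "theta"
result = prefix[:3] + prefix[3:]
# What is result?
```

Trace (tracking result):
prefix = 'theta'  # -> prefix = 'theta'
result = prefix[:3] + prefix[3:]  # -> result = 'theta'

Answer: 'theta'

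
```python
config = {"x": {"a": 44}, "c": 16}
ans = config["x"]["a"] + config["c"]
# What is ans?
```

Trace (tracking ans):
config = {'x': {'a': 44}, 'c': 16}  # -> config = {'x': {'a': 44}, 'c': 16}
ans = config['x']['a'] + config['c']  # -> ans = 60

Answer: 60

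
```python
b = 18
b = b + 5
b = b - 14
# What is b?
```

Answer: 9

Derivation:
Trace (tracking b):
b = 18  # -> b = 18
b = b + 5  # -> b = 23
b = b - 14  # -> b = 9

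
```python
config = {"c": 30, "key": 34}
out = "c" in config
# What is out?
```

Answer: True

Derivation:
Trace (tracking out):
config = {'c': 30, 'key': 34}  # -> config = {'c': 30, 'key': 34}
out = 'c' in config  # -> out = True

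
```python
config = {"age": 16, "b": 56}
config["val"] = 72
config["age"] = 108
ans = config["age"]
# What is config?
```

Trace (tracking config):
config = {'age': 16, 'b': 56}  # -> config = {'age': 16, 'b': 56}
config['val'] = 72  # -> config = {'age': 16, 'b': 56, 'val': 72}
config['age'] = 108  # -> config = {'age': 108, 'b': 56, 'val': 72}
ans = config['age']  # -> ans = 108

Answer: {'age': 108, 'b': 56, 'val': 72}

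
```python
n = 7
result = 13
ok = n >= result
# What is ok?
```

Trace (tracking ok):
n = 7  # -> n = 7
result = 13  # -> result = 13
ok = n >= result  # -> ok = False

Answer: False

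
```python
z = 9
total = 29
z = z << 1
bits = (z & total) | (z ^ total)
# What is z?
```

Answer: 18

Derivation:
Trace (tracking z):
z = 9  # -> z = 9
total = 29  # -> total = 29
z = z << 1  # -> z = 18
bits = z & total | z ^ total  # -> bits = 31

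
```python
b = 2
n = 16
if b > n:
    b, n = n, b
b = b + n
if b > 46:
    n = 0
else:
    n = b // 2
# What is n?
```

Trace (tracking n):
b = 2  # -> b = 2
n = 16  # -> n = 16
if b > n:  # condition is False
b = b + n  # -> b = 18
if b > 46:  # condition is False
else:
    n = b // 2  # -> n = 9

Answer: 9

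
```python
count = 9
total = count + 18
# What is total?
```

Trace (tracking total):
count = 9  # -> count = 9
total = count + 18  # -> total = 27

Answer: 27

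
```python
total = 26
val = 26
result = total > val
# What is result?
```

Answer: False

Derivation:
Trace (tracking result):
total = 26  # -> total = 26
val = 26  # -> val = 26
result = total > val  # -> result = False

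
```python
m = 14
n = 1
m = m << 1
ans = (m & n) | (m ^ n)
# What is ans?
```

Trace (tracking ans):
m = 14  # -> m = 14
n = 1  # -> n = 1
m = m << 1  # -> m = 28
ans = m & n | m ^ n  # -> ans = 29

Answer: 29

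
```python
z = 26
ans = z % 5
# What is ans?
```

Answer: 1

Derivation:
Trace (tracking ans):
z = 26  # -> z = 26
ans = z % 5  # -> ans = 1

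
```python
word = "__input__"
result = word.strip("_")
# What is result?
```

Answer: 'input'

Derivation:
Trace (tracking result):
word = '__input__'  # -> word = '__input__'
result = word.strip('_')  # -> result = 'input'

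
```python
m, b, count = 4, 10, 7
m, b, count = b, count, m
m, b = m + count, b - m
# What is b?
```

Answer: -3

Derivation:
Trace (tracking b):
m, b, count = (4, 10, 7)  # -> m = 4, b = 10, count = 7
m, b, count = (b, count, m)  # -> m = 10, b = 7, count = 4
m, b = (m + count, b - m)  # -> m = 14, b = -3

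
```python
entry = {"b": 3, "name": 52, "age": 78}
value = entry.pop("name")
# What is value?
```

Trace (tracking value):
entry = {'b': 3, 'name': 52, 'age': 78}  # -> entry = {'b': 3, 'name': 52, 'age': 78}
value = entry.pop('name')  # -> value = 52

Answer: 52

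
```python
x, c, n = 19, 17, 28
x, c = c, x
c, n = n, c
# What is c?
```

Trace (tracking c):
x, c, n = (19, 17, 28)  # -> x = 19, c = 17, n = 28
x, c = (c, x)  # -> x = 17, c = 19
c, n = (n, c)  # -> c = 28, n = 19

Answer: 28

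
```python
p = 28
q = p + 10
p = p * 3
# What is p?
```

Trace (tracking p):
p = 28  # -> p = 28
q = p + 10  # -> q = 38
p = p * 3  # -> p = 84

Answer: 84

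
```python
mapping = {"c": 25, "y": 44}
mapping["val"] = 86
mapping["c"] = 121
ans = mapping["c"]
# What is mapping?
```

Trace (tracking mapping):
mapping = {'c': 25, 'y': 44}  # -> mapping = {'c': 25, 'y': 44}
mapping['val'] = 86  # -> mapping = {'c': 25, 'y': 44, 'val': 86}
mapping['c'] = 121  # -> mapping = {'c': 121, 'y': 44, 'val': 86}
ans = mapping['c']  # -> ans = 121

Answer: {'c': 121, 'y': 44, 'val': 86}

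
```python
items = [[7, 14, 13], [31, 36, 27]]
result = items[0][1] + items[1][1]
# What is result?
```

Answer: 50

Derivation:
Trace (tracking result):
items = [[7, 14, 13], [31, 36, 27]]  # -> items = [[7, 14, 13], [31, 36, 27]]
result = items[0][1] + items[1][1]  # -> result = 50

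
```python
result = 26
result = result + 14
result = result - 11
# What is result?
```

Answer: 29

Derivation:
Trace (tracking result):
result = 26  # -> result = 26
result = result + 14  # -> result = 40
result = result - 11  # -> result = 29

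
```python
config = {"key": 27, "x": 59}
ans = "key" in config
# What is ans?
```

Answer: True

Derivation:
Trace (tracking ans):
config = {'key': 27, 'x': 59}  # -> config = {'key': 27, 'x': 59}
ans = 'key' in config  # -> ans = True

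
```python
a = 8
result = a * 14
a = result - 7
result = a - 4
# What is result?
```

Answer: 101

Derivation:
Trace (tracking result):
a = 8  # -> a = 8
result = a * 14  # -> result = 112
a = result - 7  # -> a = 105
result = a - 4  # -> result = 101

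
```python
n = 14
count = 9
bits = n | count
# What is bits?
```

Trace (tracking bits):
n = 14  # -> n = 14
count = 9  # -> count = 9
bits = n | count  # -> bits = 15

Answer: 15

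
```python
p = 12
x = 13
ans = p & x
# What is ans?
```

Trace (tracking ans):
p = 12  # -> p = 12
x = 13  # -> x = 13
ans = p & x  # -> ans = 12

Answer: 12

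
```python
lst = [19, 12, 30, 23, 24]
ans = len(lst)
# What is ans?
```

Answer: 5

Derivation:
Trace (tracking ans):
lst = [19, 12, 30, 23, 24]  # -> lst = [19, 12, 30, 23, 24]
ans = len(lst)  # -> ans = 5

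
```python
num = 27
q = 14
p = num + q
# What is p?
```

Trace (tracking p):
num = 27  # -> num = 27
q = 14  # -> q = 14
p = num + q  # -> p = 41

Answer: 41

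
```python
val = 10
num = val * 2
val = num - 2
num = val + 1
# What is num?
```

Answer: 19

Derivation:
Trace (tracking num):
val = 10  # -> val = 10
num = val * 2  # -> num = 20
val = num - 2  # -> val = 18
num = val + 1  # -> num = 19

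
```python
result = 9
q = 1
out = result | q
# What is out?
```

Trace (tracking out):
result = 9  # -> result = 9
q = 1  # -> q = 1
out = result | q  # -> out = 9

Answer: 9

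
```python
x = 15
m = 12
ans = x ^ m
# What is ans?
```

Answer: 3

Derivation:
Trace (tracking ans):
x = 15  # -> x = 15
m = 12  # -> m = 12
ans = x ^ m  # -> ans = 3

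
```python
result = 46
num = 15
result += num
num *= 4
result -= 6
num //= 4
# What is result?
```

Trace (tracking result):
result = 46  # -> result = 46
num = 15  # -> num = 15
result += num  # -> result = 61
num *= 4  # -> num = 60
result -= 6  # -> result = 55
num //= 4  # -> num = 15

Answer: 55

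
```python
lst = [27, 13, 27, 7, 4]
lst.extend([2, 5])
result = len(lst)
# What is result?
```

Answer: 7

Derivation:
Trace (tracking result):
lst = [27, 13, 27, 7, 4]  # -> lst = [27, 13, 27, 7, 4]
lst.extend([2, 5])  # -> lst = [27, 13, 27, 7, 4, 2, 5]
result = len(lst)  # -> result = 7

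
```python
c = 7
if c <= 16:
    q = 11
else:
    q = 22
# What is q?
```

Trace (tracking q):
c = 7  # -> c = 7
if c <= 16:  # condition is True
    q = 11  # -> q = 11

Answer: 11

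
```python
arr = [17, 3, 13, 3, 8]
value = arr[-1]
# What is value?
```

Trace (tracking value):
arr = [17, 3, 13, 3, 8]  # -> arr = [17, 3, 13, 3, 8]
value = arr[-1]  # -> value = 8

Answer: 8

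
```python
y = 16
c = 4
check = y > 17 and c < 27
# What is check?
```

Answer: False

Derivation:
Trace (tracking check):
y = 16  # -> y = 16
c = 4  # -> c = 4
check = y > 17 and c < 27  # -> check = False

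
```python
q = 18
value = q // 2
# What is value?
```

Trace (tracking value):
q = 18  # -> q = 18
value = q // 2  # -> value = 9

Answer: 9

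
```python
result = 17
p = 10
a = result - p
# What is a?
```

Answer: 7

Derivation:
Trace (tracking a):
result = 17  # -> result = 17
p = 10  # -> p = 10
a = result - p  # -> a = 7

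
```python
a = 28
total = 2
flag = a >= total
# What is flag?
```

Trace (tracking flag):
a = 28  # -> a = 28
total = 2  # -> total = 2
flag = a >= total  # -> flag = True

Answer: True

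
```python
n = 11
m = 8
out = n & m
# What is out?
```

Trace (tracking out):
n = 11  # -> n = 11
m = 8  # -> m = 8
out = n & m  # -> out = 8

Answer: 8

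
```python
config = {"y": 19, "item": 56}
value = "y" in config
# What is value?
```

Trace (tracking value):
config = {'y': 19, 'item': 56}  # -> config = {'y': 19, 'item': 56}
value = 'y' in config  # -> value = True

Answer: True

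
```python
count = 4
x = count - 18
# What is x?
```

Trace (tracking x):
count = 4  # -> count = 4
x = count - 18  # -> x = -14

Answer: -14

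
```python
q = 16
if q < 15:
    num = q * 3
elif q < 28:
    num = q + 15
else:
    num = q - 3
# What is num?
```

Trace (tracking num):
q = 16  # -> q = 16
if q < 15:  # condition is False
elif q < 28:  # condition is True
    num = q + 15  # -> num = 31

Answer: 31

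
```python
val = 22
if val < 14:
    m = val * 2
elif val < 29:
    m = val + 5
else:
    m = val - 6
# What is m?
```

Answer: 27

Derivation:
Trace (tracking m):
val = 22  # -> val = 22
if val < 14:  # condition is False
elif val < 29:  # condition is True
    m = val + 5  # -> m = 27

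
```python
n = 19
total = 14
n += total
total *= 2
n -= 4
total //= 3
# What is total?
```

Trace (tracking total):
n = 19  # -> n = 19
total = 14  # -> total = 14
n += total  # -> n = 33
total *= 2  # -> total = 28
n -= 4  # -> n = 29
total //= 3  # -> total = 9

Answer: 9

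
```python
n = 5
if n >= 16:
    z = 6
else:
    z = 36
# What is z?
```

Answer: 36

Derivation:
Trace (tracking z):
n = 5  # -> n = 5
if n >= 16:  # condition is False
else:
    z = 36  # -> z = 36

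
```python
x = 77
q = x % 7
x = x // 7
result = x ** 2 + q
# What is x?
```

Answer: 11

Derivation:
Trace (tracking x):
x = 77  # -> x = 77
q = x % 7  # -> q = 0
x = x // 7  # -> x = 11
result = x ** 2 + q  # -> result = 121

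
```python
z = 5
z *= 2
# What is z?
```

Trace (tracking z):
z = 5  # -> z = 5
z *= 2  # -> z = 10

Answer: 10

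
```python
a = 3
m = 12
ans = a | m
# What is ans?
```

Answer: 15

Derivation:
Trace (tracking ans):
a = 3  # -> a = 3
m = 12  # -> m = 12
ans = a | m  # -> ans = 15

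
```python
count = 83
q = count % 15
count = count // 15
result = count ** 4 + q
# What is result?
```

Trace (tracking result):
count = 83  # -> count = 83
q = count % 15  # -> q = 8
count = count // 15  # -> count = 5
result = count ** 4 + q  # -> result = 633

Answer: 633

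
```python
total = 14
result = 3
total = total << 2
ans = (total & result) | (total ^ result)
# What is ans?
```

Trace (tracking ans):
total = 14  # -> total = 14
result = 3  # -> result = 3
total = total << 2  # -> total = 56
ans = total & result | total ^ result  # -> ans = 59

Answer: 59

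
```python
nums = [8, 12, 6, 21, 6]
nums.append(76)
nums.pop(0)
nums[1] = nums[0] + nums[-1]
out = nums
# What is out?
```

Answer: [12, 88, 21, 6, 76]

Derivation:
Trace (tracking out):
nums = [8, 12, 6, 21, 6]  # -> nums = [8, 12, 6, 21, 6]
nums.append(76)  # -> nums = [8, 12, 6, 21, 6, 76]
nums.pop(0)  # -> nums = [12, 6, 21, 6, 76]
nums[1] = nums[0] + nums[-1]  # -> nums = [12, 88, 21, 6, 76]
out = nums  # -> out = [12, 88, 21, 6, 76]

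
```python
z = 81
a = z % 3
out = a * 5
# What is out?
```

Answer: 0

Derivation:
Trace (tracking out):
z = 81  # -> z = 81
a = z % 3  # -> a = 0
out = a * 5  # -> out = 0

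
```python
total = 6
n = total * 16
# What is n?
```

Trace (tracking n):
total = 6  # -> total = 6
n = total * 16  # -> n = 96

Answer: 96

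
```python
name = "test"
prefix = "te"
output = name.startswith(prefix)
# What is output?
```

Answer: True

Derivation:
Trace (tracking output):
name = 'test'  # -> name = 'test'
prefix = 'te'  # -> prefix = 'te'
output = name.startswith(prefix)  # -> output = True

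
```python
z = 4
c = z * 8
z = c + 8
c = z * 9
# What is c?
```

Answer: 360

Derivation:
Trace (tracking c):
z = 4  # -> z = 4
c = z * 8  # -> c = 32
z = c + 8  # -> z = 40
c = z * 9  # -> c = 360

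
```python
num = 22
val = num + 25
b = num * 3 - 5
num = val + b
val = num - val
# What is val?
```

Answer: 61

Derivation:
Trace (tracking val):
num = 22  # -> num = 22
val = num + 25  # -> val = 47
b = num * 3 - 5  # -> b = 61
num = val + b  # -> num = 108
val = num - val  # -> val = 61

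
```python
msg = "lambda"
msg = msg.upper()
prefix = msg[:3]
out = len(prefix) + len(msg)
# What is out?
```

Answer: 9

Derivation:
Trace (tracking out):
msg = 'lambda'  # -> msg = 'lambda'
msg = msg.upper()  # -> msg = 'LAMBDA'
prefix = msg[:3]  # -> prefix = 'LAM'
out = len(prefix) + len(msg)  # -> out = 9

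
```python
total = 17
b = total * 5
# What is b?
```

Trace (tracking b):
total = 17  # -> total = 17
b = total * 5  # -> b = 85

Answer: 85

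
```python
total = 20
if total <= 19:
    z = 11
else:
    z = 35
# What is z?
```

Answer: 35

Derivation:
Trace (tracking z):
total = 20  # -> total = 20
if total <= 19:  # condition is False
else:
    z = 35  # -> z = 35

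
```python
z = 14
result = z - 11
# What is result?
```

Trace (tracking result):
z = 14  # -> z = 14
result = z - 11  # -> result = 3

Answer: 3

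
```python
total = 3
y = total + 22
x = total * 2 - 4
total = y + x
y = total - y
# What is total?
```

Trace (tracking total):
total = 3  # -> total = 3
y = total + 22  # -> y = 25
x = total * 2 - 4  # -> x = 2
total = y + x  # -> total = 27
y = total - y  # -> y = 2

Answer: 27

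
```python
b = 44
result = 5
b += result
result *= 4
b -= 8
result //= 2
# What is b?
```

Trace (tracking b):
b = 44  # -> b = 44
result = 5  # -> result = 5
b += result  # -> b = 49
result *= 4  # -> result = 20
b -= 8  # -> b = 41
result //= 2  # -> result = 10

Answer: 41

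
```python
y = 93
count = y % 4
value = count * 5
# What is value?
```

Trace (tracking value):
y = 93  # -> y = 93
count = y % 4  # -> count = 1
value = count * 5  # -> value = 5

Answer: 5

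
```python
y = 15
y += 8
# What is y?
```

Trace (tracking y):
y = 15  # -> y = 15
y += 8  # -> y = 23

Answer: 23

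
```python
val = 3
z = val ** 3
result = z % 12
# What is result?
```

Trace (tracking result):
val = 3  # -> val = 3
z = val ** 3  # -> z = 27
result = z % 12  # -> result = 3

Answer: 3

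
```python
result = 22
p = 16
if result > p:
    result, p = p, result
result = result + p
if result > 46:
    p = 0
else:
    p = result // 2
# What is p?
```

Trace (tracking p):
result = 22  # -> result = 22
p = 16  # -> p = 16
if result > p:  # condition is True
    result, p = (p, result)  # -> result = 16, p = 22
result = result + p  # -> result = 38
if result > 46:  # condition is False
else:
    p = result // 2  # -> p = 19

Answer: 19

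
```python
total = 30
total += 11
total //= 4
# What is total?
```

Trace (tracking total):
total = 30  # -> total = 30
total += 11  # -> total = 41
total //= 4  # -> total = 10

Answer: 10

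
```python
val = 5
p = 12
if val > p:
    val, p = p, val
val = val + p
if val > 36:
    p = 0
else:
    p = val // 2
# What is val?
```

Trace (tracking val):
val = 5  # -> val = 5
p = 12  # -> p = 12
if val > p:  # condition is False
val = val + p  # -> val = 17
if val > 36:  # condition is False
else:
    p = val // 2  # -> p = 8

Answer: 17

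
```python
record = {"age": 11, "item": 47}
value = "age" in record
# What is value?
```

Trace (tracking value):
record = {'age': 11, 'item': 47}  # -> record = {'age': 11, 'item': 47}
value = 'age' in record  # -> value = True

Answer: True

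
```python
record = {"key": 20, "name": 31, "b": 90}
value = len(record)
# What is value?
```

Answer: 3

Derivation:
Trace (tracking value):
record = {'key': 20, 'name': 31, 'b': 90}  # -> record = {'key': 20, 'name': 31, 'b': 90}
value = len(record)  # -> value = 3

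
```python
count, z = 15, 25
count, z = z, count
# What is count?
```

Answer: 25

Derivation:
Trace (tracking count):
count, z = (15, 25)  # -> count = 15, z = 25
count, z = (z, count)  # -> count = 25, z = 15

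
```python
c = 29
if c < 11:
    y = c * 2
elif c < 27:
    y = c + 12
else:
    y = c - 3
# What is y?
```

Trace (tracking y):
c = 29  # -> c = 29
if c < 11:  # condition is False
elif c < 27:  # condition is False
else:
    y = c - 3  # -> y = 26

Answer: 26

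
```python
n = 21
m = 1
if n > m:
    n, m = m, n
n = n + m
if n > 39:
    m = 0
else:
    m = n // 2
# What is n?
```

Answer: 22

Derivation:
Trace (tracking n):
n = 21  # -> n = 21
m = 1  # -> m = 1
if n > m:  # condition is True
    n, m = (m, n)  # -> n = 1, m = 21
n = n + m  # -> n = 22
if n > 39:  # condition is False
else:
    m = n // 2  # -> m = 11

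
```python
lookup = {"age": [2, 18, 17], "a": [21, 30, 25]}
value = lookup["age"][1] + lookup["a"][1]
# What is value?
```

Answer: 48

Derivation:
Trace (tracking value):
lookup = {'age': [2, 18, 17], 'a': [21, 30, 25]}  # -> lookup = {'age': [2, 18, 17], 'a': [21, 30, 25]}
value = lookup['age'][1] + lookup['a'][1]  # -> value = 48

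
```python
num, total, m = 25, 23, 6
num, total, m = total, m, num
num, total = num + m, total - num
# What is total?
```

Answer: -17

Derivation:
Trace (tracking total):
num, total, m = (25, 23, 6)  # -> num = 25, total = 23, m = 6
num, total, m = (total, m, num)  # -> num = 23, total = 6, m = 25
num, total = (num + m, total - num)  # -> num = 48, total = -17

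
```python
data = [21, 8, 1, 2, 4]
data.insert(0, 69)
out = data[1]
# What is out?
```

Answer: 21

Derivation:
Trace (tracking out):
data = [21, 8, 1, 2, 4]  # -> data = [21, 8, 1, 2, 4]
data.insert(0, 69)  # -> data = [69, 21, 8, 1, 2, 4]
out = data[1]  # -> out = 21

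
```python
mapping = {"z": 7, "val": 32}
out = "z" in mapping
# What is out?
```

Trace (tracking out):
mapping = {'z': 7, 'val': 32}  # -> mapping = {'z': 7, 'val': 32}
out = 'z' in mapping  # -> out = True

Answer: True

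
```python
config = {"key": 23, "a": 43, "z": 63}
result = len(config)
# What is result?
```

Trace (tracking result):
config = {'key': 23, 'a': 43, 'z': 63}  # -> config = {'key': 23, 'a': 43, 'z': 63}
result = len(config)  # -> result = 3

Answer: 3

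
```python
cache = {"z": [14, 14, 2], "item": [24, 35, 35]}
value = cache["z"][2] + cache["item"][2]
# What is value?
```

Answer: 37

Derivation:
Trace (tracking value):
cache = {'z': [14, 14, 2], 'item': [24, 35, 35]}  # -> cache = {'z': [14, 14, 2], 'item': [24, 35, 35]}
value = cache['z'][2] + cache['item'][2]  # -> value = 37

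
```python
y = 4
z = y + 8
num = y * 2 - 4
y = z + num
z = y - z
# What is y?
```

Answer: 16

Derivation:
Trace (tracking y):
y = 4  # -> y = 4
z = y + 8  # -> z = 12
num = y * 2 - 4  # -> num = 4
y = z + num  # -> y = 16
z = y - z  # -> z = 4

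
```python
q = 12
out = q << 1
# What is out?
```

Answer: 24

Derivation:
Trace (tracking out):
q = 12  # -> q = 12
out = q << 1  # -> out = 24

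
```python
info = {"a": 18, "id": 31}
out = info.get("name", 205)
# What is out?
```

Trace (tracking out):
info = {'a': 18, 'id': 31}  # -> info = {'a': 18, 'id': 31}
out = info.get('name', 205)  # -> out = 205

Answer: 205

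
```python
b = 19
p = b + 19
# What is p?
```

Answer: 38

Derivation:
Trace (tracking p):
b = 19  # -> b = 19
p = b + 19  # -> p = 38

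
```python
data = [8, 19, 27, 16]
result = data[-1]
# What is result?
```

Trace (tracking result):
data = [8, 19, 27, 16]  # -> data = [8, 19, 27, 16]
result = data[-1]  # -> result = 16

Answer: 16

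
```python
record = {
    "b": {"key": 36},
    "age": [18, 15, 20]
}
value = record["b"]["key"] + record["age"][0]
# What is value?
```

Trace (tracking value):
record = {'b': {'key': 36}, 'age': [18, 15, 20]}  # -> record = {'b': {'key': 36}, 'age': [18, 15, 20]}
value = record['b']['key'] + record['age'][0]  # -> value = 54

Answer: 54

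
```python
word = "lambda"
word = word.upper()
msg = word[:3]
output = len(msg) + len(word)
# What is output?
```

Trace (tracking output):
word = 'lambda'  # -> word = 'lambda'
word = word.upper()  # -> word = 'LAMBDA'
msg = word[:3]  # -> msg = 'LAM'
output = len(msg) + len(word)  # -> output = 9

Answer: 9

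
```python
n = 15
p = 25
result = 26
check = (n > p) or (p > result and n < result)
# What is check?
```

Answer: False

Derivation:
Trace (tracking check):
n = 15  # -> n = 15
p = 25  # -> p = 25
result = 26  # -> result = 26
check = n > p or (p > result and n < result)  # -> check = False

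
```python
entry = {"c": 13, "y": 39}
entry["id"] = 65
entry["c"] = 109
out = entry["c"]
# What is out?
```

Trace (tracking out):
entry = {'c': 13, 'y': 39}  # -> entry = {'c': 13, 'y': 39}
entry['id'] = 65  # -> entry = {'c': 13, 'y': 39, 'id': 65}
entry['c'] = 109  # -> entry = {'c': 109, 'y': 39, 'id': 65}
out = entry['c']  # -> out = 109

Answer: 109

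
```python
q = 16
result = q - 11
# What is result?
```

Answer: 5

Derivation:
Trace (tracking result):
q = 16  # -> q = 16
result = q - 11  # -> result = 5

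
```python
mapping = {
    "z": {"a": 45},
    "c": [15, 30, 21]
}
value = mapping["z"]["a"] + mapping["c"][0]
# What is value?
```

Trace (tracking value):
mapping = {'z': {'a': 45}, 'c': [15, 30, 21]}  # -> mapping = {'z': {'a': 45}, 'c': [15, 30, 21]}
value = mapping['z']['a'] + mapping['c'][0]  # -> value = 60

Answer: 60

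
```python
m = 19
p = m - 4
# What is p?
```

Answer: 15

Derivation:
Trace (tracking p):
m = 19  # -> m = 19
p = m - 4  # -> p = 15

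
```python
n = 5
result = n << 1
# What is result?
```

Answer: 10

Derivation:
Trace (tracking result):
n = 5  # -> n = 5
result = n << 1  # -> result = 10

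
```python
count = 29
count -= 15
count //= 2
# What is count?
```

Answer: 7

Derivation:
Trace (tracking count):
count = 29  # -> count = 29
count -= 15  # -> count = 14
count //= 2  # -> count = 7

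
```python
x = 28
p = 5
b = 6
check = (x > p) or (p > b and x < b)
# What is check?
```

Answer: True

Derivation:
Trace (tracking check):
x = 28  # -> x = 28
p = 5  # -> p = 5
b = 6  # -> b = 6
check = x > p or (p > b and x < b)  # -> check = True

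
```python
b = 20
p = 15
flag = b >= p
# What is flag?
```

Trace (tracking flag):
b = 20  # -> b = 20
p = 15  # -> p = 15
flag = b >= p  # -> flag = True

Answer: True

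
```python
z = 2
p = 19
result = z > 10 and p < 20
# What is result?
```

Answer: False

Derivation:
Trace (tracking result):
z = 2  # -> z = 2
p = 19  # -> p = 19
result = z > 10 and p < 20  # -> result = False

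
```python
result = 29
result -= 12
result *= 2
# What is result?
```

Trace (tracking result):
result = 29  # -> result = 29
result -= 12  # -> result = 17
result *= 2  # -> result = 34

Answer: 34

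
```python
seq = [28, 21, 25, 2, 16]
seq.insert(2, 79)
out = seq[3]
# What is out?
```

Trace (tracking out):
seq = [28, 21, 25, 2, 16]  # -> seq = [28, 21, 25, 2, 16]
seq.insert(2, 79)  # -> seq = [28, 21, 79, 25, 2, 16]
out = seq[3]  # -> out = 25

Answer: 25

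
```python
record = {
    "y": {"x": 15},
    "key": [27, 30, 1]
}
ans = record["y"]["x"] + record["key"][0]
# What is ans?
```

Trace (tracking ans):
record = {'y': {'x': 15}, 'key': [27, 30, 1]}  # -> record = {'y': {'x': 15}, 'key': [27, 30, 1]}
ans = record['y']['x'] + record['key'][0]  # -> ans = 42

Answer: 42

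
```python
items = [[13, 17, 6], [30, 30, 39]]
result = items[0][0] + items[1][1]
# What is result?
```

Trace (tracking result):
items = [[13, 17, 6], [30, 30, 39]]  # -> items = [[13, 17, 6], [30, 30, 39]]
result = items[0][0] + items[1][1]  # -> result = 43

Answer: 43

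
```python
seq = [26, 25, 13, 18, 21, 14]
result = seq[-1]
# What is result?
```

Answer: 14

Derivation:
Trace (tracking result):
seq = [26, 25, 13, 18, 21, 14]  # -> seq = [26, 25, 13, 18, 21, 14]
result = seq[-1]  # -> result = 14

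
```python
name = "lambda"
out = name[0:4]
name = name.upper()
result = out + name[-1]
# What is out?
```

Answer: 'lamb'

Derivation:
Trace (tracking out):
name = 'lambda'  # -> name = 'lambda'
out = name[0:4]  # -> out = 'lamb'
name = name.upper()  # -> name = 'LAMBDA'
result = out + name[-1]  # -> result = 'lambA'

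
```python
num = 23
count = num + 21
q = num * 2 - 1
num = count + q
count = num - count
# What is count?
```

Answer: 45

Derivation:
Trace (tracking count):
num = 23  # -> num = 23
count = num + 21  # -> count = 44
q = num * 2 - 1  # -> q = 45
num = count + q  # -> num = 89
count = num - count  # -> count = 45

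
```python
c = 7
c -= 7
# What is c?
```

Trace (tracking c):
c = 7  # -> c = 7
c -= 7  # -> c = 0

Answer: 0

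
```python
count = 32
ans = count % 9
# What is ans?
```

Trace (tracking ans):
count = 32  # -> count = 32
ans = count % 9  # -> ans = 5

Answer: 5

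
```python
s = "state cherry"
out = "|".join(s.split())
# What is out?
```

Answer: 'state|cherry'

Derivation:
Trace (tracking out):
s = 'state cherry'  # -> s = 'state cherry'
out = '|'.join(s.split())  # -> out = 'state|cherry'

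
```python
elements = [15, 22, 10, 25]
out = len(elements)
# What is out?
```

Answer: 4

Derivation:
Trace (tracking out):
elements = [15, 22, 10, 25]  # -> elements = [15, 22, 10, 25]
out = len(elements)  # -> out = 4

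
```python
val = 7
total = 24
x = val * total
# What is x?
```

Trace (tracking x):
val = 7  # -> val = 7
total = 24  # -> total = 24
x = val * total  # -> x = 168

Answer: 168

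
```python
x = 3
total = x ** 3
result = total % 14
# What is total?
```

Answer: 27

Derivation:
Trace (tracking total):
x = 3  # -> x = 3
total = x ** 3  # -> total = 27
result = total % 14  # -> result = 13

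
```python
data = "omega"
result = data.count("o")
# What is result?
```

Trace (tracking result):
data = 'omega'  # -> data = 'omega'
result = data.count('o')  # -> result = 1

Answer: 1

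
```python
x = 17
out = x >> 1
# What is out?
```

Answer: 8

Derivation:
Trace (tracking out):
x = 17  # -> x = 17
out = x >> 1  # -> out = 8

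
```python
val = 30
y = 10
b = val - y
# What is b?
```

Answer: 20

Derivation:
Trace (tracking b):
val = 30  # -> val = 30
y = 10  # -> y = 10
b = val - y  # -> b = 20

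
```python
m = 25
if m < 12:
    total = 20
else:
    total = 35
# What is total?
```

Trace (tracking total):
m = 25  # -> m = 25
if m < 12:  # condition is False
else:
    total = 35  # -> total = 35

Answer: 35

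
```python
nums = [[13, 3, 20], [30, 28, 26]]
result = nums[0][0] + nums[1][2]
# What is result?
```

Answer: 39

Derivation:
Trace (tracking result):
nums = [[13, 3, 20], [30, 28, 26]]  # -> nums = [[13, 3, 20], [30, 28, 26]]
result = nums[0][0] + nums[1][2]  # -> result = 39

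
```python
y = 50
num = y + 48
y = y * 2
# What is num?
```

Trace (tracking num):
y = 50  # -> y = 50
num = y + 48  # -> num = 98
y = y * 2  # -> y = 100

Answer: 98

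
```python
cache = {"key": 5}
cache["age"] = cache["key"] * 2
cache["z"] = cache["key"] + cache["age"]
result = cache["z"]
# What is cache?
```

Trace (tracking cache):
cache = {'key': 5}  # -> cache = {'key': 5}
cache['age'] = cache['key'] * 2  # -> cache = {'key': 5, 'age': 10}
cache['z'] = cache['key'] + cache['age']  # -> cache = {'key': 5, 'age': 10, 'z': 15}
result = cache['z']  # -> result = 15

Answer: {'key': 5, 'age': 10, 'z': 15}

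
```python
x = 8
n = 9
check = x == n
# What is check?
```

Answer: False

Derivation:
Trace (tracking check):
x = 8  # -> x = 8
n = 9  # -> n = 9
check = x == n  # -> check = False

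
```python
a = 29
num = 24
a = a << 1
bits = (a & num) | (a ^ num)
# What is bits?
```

Trace (tracking bits):
a = 29  # -> a = 29
num = 24  # -> num = 24
a = a << 1  # -> a = 58
bits = a & num | a ^ num  # -> bits = 58

Answer: 58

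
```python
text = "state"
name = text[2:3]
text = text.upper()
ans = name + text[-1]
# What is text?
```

Answer: 'STATE'

Derivation:
Trace (tracking text):
text = 'state'  # -> text = 'state'
name = text[2:3]  # -> name = 'a'
text = text.upper()  # -> text = 'STATE'
ans = name + text[-1]  # -> ans = 'aE'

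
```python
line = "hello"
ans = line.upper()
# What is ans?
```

Answer: 'HELLO'

Derivation:
Trace (tracking ans):
line = 'hello'  # -> line = 'hello'
ans = line.upper()  # -> ans = 'HELLO'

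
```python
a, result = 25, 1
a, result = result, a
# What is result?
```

Answer: 25

Derivation:
Trace (tracking result):
a, result = (25, 1)  # -> a = 25, result = 1
a, result = (result, a)  # -> a = 1, result = 25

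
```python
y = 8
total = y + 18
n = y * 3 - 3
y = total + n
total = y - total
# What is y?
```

Answer: 47

Derivation:
Trace (tracking y):
y = 8  # -> y = 8
total = y + 18  # -> total = 26
n = y * 3 - 3  # -> n = 21
y = total + n  # -> y = 47
total = y - total  # -> total = 21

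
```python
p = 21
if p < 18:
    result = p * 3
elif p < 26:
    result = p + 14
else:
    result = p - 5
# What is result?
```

Trace (tracking result):
p = 21  # -> p = 21
if p < 18:  # condition is False
elif p < 26:  # condition is True
    result = p + 14  # -> result = 35

Answer: 35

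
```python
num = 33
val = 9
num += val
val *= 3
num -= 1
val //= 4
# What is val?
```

Answer: 6

Derivation:
Trace (tracking val):
num = 33  # -> num = 33
val = 9  # -> val = 9
num += val  # -> num = 42
val *= 3  # -> val = 27
num -= 1  # -> num = 41
val //= 4  # -> val = 6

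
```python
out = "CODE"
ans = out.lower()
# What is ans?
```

Answer: 'code'

Derivation:
Trace (tracking ans):
out = 'CODE'  # -> out = 'CODE'
ans = out.lower()  # -> ans = 'code'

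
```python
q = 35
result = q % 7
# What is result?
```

Answer: 0

Derivation:
Trace (tracking result):
q = 35  # -> q = 35
result = q % 7  # -> result = 0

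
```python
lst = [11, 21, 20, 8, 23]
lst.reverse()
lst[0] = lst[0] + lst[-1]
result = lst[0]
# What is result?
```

Answer: 34

Derivation:
Trace (tracking result):
lst = [11, 21, 20, 8, 23]  # -> lst = [11, 21, 20, 8, 23]
lst.reverse()  # -> lst = [23, 8, 20, 21, 11]
lst[0] = lst[0] + lst[-1]  # -> lst = [34, 8, 20, 21, 11]
result = lst[0]  # -> result = 34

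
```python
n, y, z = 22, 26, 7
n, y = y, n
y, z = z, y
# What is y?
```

Trace (tracking y):
n, y, z = (22, 26, 7)  # -> n = 22, y = 26, z = 7
n, y = (y, n)  # -> n = 26, y = 22
y, z = (z, y)  # -> y = 7, z = 22

Answer: 7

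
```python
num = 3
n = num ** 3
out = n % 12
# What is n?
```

Answer: 27

Derivation:
Trace (tracking n):
num = 3  # -> num = 3
n = num ** 3  # -> n = 27
out = n % 12  # -> out = 3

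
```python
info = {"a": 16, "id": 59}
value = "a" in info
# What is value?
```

Answer: True

Derivation:
Trace (tracking value):
info = {'a': 16, 'id': 59}  # -> info = {'a': 16, 'id': 59}
value = 'a' in info  # -> value = True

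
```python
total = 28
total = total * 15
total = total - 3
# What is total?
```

Answer: 417

Derivation:
Trace (tracking total):
total = 28  # -> total = 28
total = total * 15  # -> total = 420
total = total - 3  # -> total = 417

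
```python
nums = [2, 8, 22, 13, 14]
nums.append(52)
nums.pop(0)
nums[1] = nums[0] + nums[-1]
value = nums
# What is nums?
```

Trace (tracking nums):
nums = [2, 8, 22, 13, 14]  # -> nums = [2, 8, 22, 13, 14]
nums.append(52)  # -> nums = [2, 8, 22, 13, 14, 52]
nums.pop(0)  # -> nums = [8, 22, 13, 14, 52]
nums[1] = nums[0] + nums[-1]  # -> nums = [8, 60, 13, 14, 52]
value = nums  # -> value = [8, 60, 13, 14, 52]

Answer: [8, 60, 13, 14, 52]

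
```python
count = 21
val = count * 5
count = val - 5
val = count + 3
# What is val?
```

Answer: 103

Derivation:
Trace (tracking val):
count = 21  # -> count = 21
val = count * 5  # -> val = 105
count = val - 5  # -> count = 100
val = count + 3  # -> val = 103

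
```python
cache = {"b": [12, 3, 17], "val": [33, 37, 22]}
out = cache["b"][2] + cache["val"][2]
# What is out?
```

Trace (tracking out):
cache = {'b': [12, 3, 17], 'val': [33, 37, 22]}  # -> cache = {'b': [12, 3, 17], 'val': [33, 37, 22]}
out = cache['b'][2] + cache['val'][2]  # -> out = 39

Answer: 39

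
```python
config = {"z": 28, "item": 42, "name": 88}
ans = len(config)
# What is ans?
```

Answer: 3

Derivation:
Trace (tracking ans):
config = {'z': 28, 'item': 42, 'name': 88}  # -> config = {'z': 28, 'item': 42, 'name': 88}
ans = len(config)  # -> ans = 3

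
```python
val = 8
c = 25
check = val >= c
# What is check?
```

Answer: False

Derivation:
Trace (tracking check):
val = 8  # -> val = 8
c = 25  # -> c = 25
check = val >= c  # -> check = False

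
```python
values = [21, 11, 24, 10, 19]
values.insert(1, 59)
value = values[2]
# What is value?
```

Trace (tracking value):
values = [21, 11, 24, 10, 19]  # -> values = [21, 11, 24, 10, 19]
values.insert(1, 59)  # -> values = [21, 59, 11, 24, 10, 19]
value = values[2]  # -> value = 11

Answer: 11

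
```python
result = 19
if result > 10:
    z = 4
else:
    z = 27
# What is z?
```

Trace (tracking z):
result = 19  # -> result = 19
if result > 10:  # condition is True
    z = 4  # -> z = 4

Answer: 4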